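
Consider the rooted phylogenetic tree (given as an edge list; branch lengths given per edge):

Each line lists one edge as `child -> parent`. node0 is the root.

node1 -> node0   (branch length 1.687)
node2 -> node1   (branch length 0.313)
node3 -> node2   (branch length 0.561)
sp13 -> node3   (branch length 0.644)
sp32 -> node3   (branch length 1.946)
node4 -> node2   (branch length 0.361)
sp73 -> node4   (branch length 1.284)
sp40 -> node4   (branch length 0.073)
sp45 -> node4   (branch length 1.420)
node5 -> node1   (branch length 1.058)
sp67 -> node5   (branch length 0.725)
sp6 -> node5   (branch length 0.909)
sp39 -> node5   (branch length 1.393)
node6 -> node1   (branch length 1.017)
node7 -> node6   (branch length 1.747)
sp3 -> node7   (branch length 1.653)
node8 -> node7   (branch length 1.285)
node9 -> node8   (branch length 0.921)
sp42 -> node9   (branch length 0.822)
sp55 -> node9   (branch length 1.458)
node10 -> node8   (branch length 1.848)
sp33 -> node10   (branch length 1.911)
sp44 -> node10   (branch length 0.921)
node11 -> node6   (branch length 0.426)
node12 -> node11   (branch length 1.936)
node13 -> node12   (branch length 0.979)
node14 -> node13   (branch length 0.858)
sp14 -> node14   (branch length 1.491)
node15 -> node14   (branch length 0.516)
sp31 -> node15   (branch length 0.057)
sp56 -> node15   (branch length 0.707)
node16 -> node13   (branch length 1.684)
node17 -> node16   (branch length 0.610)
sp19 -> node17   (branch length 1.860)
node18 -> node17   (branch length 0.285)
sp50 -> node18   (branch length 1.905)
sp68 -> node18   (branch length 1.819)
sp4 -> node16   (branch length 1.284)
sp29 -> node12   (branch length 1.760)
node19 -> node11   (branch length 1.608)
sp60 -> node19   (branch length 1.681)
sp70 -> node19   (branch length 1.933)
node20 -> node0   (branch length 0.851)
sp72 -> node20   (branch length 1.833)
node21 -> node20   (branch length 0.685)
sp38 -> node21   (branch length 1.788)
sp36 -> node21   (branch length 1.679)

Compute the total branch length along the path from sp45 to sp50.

The path runs sp45 → … → MRCA → … → sp50; the MRCA is the node subtending (((sp13,sp32),(sp73,sp40,sp45)),(sp67,sp6,sp39),((sp3,((sp42,sp55),(sp33,sp44))),((((sp14,(sp31,sp56)),((sp19,(sp50,sp68)),sp4)),sp29),(sp60,sp70)))).
Branch lengths along that path: 1.420 + 0.361 + 0.313 + 1.017 + 0.426 + 1.936 + 0.979 + 1.684 + 0.610 + 0.285 + 1.905 = 10.936.

10.936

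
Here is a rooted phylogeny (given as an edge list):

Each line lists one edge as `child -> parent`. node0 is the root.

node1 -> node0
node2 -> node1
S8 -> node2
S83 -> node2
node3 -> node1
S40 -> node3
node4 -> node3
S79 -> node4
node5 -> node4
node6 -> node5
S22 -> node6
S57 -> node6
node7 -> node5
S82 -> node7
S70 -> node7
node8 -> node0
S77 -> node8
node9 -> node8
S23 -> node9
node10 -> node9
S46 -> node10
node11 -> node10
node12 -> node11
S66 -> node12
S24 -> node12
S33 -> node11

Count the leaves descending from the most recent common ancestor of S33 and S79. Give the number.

The MRCA of S33 and S79 is the root, so the clade is the entire tree.
That clade contains 14 terminal taxa: S22, S23, S24, S33, S40, S46, S57, S66, S70, S77, S79, S8, S82, S83.

14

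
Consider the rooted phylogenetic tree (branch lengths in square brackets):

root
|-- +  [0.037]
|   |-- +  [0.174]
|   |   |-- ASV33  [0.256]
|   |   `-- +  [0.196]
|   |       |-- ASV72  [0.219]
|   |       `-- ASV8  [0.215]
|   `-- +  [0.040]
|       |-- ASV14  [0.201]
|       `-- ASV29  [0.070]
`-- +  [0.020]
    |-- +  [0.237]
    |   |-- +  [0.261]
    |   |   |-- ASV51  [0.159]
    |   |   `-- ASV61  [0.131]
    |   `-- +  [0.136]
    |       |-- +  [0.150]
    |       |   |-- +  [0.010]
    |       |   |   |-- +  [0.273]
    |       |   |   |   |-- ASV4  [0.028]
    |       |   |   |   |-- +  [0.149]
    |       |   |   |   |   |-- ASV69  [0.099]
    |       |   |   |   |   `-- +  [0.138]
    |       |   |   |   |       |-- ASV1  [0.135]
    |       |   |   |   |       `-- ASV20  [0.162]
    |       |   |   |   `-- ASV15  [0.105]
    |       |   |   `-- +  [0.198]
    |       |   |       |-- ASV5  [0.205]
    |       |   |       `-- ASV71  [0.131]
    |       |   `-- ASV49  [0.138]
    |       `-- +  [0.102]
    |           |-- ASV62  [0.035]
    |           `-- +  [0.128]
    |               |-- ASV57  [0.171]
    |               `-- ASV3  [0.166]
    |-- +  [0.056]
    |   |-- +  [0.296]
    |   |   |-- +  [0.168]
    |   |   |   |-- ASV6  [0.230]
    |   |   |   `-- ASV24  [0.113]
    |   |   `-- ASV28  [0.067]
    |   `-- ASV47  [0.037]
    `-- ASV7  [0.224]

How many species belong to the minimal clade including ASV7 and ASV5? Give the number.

18

The MRCA of ASV7 and ASV5 is the node subtending (((ASV51,ASV61),((((ASV4,(ASV69,(ASV1,ASV20)),ASV15),(ASV5,ASV71)),ASV49),(ASV62,(ASV57,ASV3)))),(((ASV6,ASV24),ASV28),ASV47),ASV7).
That clade contains 18 terminal taxa: ASV1, ASV15, ASV20, ASV24, ASV28, ASV3, ASV4, ASV47, ASV49, ASV5, ASV51, ASV57, ASV6, ASV61, ASV62, ASV69, ASV7, ASV71.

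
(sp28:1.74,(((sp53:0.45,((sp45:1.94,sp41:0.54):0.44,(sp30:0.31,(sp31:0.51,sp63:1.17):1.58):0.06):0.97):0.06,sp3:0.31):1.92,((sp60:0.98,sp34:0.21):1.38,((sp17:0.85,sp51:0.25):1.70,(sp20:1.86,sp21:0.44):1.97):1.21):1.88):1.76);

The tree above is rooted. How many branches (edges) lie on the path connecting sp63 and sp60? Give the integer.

The MRCA of sp63 and sp60 is the node subtending (((sp53,((sp45,sp41),(sp30,(sp31,sp63)))),sp3),((sp60,sp34),((sp17,sp51),(sp20,sp21)))).
From sp63 up to that node: 6 branches. From sp60 up to the same node: 3 branches. Total: 6 + 3 = 9.

9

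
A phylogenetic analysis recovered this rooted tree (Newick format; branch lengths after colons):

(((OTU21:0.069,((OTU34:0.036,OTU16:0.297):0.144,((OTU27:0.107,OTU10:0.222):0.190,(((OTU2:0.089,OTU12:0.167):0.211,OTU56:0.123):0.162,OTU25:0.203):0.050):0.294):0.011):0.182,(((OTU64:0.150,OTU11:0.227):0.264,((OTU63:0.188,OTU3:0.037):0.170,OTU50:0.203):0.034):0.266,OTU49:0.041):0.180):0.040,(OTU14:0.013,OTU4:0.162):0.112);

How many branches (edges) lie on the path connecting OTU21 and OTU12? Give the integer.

7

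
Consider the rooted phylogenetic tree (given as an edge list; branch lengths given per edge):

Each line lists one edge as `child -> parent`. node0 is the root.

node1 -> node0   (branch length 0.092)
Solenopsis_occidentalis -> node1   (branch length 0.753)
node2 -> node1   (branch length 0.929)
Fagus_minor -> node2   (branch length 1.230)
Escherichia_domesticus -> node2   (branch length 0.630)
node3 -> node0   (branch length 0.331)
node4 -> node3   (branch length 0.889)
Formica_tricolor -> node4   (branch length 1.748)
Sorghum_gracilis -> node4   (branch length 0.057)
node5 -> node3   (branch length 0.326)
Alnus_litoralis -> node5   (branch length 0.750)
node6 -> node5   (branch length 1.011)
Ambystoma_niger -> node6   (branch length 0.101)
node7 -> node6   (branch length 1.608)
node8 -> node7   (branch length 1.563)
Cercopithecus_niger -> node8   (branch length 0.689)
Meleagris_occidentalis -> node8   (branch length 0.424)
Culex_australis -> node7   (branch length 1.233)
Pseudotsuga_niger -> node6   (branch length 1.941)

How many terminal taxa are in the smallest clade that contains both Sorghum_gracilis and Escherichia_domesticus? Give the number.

11

The MRCA of Sorghum_gracilis and Escherichia_domesticus is the root, so the clade is the entire tree.
That clade contains 11 terminal taxa: Alnus_litoralis, Ambystoma_niger, Cercopithecus_niger, Culex_australis, Escherichia_domesticus, Fagus_minor, Formica_tricolor, Meleagris_occidentalis, Pseudotsuga_niger, Solenopsis_occidentalis, Sorghum_gracilis.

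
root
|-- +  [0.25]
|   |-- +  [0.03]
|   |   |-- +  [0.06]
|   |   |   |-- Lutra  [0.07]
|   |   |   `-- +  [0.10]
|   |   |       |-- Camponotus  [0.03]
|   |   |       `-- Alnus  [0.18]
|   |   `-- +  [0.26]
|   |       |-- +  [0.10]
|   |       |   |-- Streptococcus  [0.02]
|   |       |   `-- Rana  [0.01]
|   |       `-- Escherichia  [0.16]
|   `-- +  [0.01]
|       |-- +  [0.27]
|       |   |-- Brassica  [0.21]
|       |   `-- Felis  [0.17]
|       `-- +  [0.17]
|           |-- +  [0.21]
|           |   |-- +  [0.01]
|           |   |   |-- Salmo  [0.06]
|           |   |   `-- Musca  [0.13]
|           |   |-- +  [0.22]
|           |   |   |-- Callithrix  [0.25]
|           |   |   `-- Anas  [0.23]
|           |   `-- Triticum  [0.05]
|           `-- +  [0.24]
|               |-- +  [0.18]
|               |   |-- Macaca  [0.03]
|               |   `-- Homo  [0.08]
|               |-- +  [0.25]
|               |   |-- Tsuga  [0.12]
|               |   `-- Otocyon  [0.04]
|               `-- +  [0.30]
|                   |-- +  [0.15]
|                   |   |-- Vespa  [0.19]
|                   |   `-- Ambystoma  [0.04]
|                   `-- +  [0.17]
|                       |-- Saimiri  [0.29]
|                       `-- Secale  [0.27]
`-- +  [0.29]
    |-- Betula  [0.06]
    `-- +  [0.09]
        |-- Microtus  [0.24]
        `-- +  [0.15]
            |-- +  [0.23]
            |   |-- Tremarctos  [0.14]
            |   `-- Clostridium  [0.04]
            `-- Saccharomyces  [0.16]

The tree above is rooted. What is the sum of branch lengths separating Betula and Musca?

1.13

The path runs Betula → … → MRCA → … → Musca; the MRCA is the root of the tree.
Branch lengths along that path: 0.06 + 0.29 + 0.25 + 0.01 + 0.17 + 0.21 + 0.01 + 0.13 = 1.13.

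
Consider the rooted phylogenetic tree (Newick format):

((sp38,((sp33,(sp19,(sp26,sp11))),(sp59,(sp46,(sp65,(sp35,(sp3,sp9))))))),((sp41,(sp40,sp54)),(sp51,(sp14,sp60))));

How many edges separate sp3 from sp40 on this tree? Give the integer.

The MRCA of sp3 and sp40 is the root of the tree.
From sp3 up to that node: 8 branches. From sp40 up to the same node: 4 branches. Total: 8 + 4 = 12.

12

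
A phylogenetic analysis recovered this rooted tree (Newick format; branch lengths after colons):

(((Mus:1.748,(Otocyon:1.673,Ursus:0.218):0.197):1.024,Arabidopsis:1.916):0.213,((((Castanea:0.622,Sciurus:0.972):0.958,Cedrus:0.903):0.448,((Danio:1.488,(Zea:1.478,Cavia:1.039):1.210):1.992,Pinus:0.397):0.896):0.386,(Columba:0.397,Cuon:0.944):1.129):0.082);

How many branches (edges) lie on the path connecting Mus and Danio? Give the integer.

The MRCA of Mus and Danio is the root of the tree.
From Mus up to that node: 3 branches. From Danio up to the same node: 5 branches. Total: 3 + 5 = 8.

8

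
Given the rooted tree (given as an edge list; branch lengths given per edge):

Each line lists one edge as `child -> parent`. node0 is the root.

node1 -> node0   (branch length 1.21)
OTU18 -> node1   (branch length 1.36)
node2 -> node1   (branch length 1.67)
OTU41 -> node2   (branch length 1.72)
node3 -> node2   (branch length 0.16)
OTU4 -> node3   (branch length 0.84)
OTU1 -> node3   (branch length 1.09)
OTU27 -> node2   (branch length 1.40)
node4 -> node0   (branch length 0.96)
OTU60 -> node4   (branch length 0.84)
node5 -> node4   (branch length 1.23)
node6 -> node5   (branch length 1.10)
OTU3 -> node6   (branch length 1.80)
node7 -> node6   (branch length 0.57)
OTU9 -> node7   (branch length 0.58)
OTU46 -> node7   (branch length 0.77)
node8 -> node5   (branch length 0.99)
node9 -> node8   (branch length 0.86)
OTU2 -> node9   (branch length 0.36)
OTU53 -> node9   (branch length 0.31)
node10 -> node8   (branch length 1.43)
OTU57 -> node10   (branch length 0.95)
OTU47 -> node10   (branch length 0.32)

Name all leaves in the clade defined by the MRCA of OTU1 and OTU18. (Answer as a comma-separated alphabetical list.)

OTU1, OTU18, OTU27, OTU4, OTU41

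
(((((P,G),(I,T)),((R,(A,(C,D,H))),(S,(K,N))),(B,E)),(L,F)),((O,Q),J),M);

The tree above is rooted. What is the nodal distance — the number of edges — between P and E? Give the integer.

The MRCA of P and E is the node subtending (((P,G),(I,T)),((R,(A,(C,D,H))),(S,(K,N))),(B,E)).
From P up to that node: 3 branches. From E up to the same node: 2 branches. Total: 3 + 2 = 5.

5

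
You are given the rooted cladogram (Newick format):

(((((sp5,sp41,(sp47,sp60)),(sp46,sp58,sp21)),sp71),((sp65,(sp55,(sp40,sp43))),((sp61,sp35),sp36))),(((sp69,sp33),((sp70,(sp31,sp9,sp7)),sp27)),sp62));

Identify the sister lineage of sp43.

sp40

sp43 attaches to the tree at the node subtending (sp40,sp43).
The other lineage descending from that same node — the sister group — is the single tip sp40.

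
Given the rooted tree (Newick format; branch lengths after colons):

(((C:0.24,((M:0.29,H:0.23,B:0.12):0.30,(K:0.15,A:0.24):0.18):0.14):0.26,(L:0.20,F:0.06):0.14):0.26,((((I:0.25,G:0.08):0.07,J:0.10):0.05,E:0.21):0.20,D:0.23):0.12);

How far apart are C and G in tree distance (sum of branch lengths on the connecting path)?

The path runs C → … → MRCA → … → G; the MRCA is the root of the tree.
Branch lengths along that path: 0.24 + 0.26 + 0.26 + 0.12 + 0.20 + 0.05 + 0.07 + 0.08 = 1.28.

1.28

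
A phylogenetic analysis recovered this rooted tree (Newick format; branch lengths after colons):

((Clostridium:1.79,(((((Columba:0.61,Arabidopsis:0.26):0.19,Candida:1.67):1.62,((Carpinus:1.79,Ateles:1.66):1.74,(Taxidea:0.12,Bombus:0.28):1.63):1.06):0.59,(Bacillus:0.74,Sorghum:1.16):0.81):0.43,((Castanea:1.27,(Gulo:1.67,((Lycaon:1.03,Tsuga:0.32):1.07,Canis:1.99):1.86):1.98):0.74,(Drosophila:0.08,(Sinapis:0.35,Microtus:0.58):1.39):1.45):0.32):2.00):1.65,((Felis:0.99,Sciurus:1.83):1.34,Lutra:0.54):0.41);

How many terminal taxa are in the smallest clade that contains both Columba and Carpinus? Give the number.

The MRCA of Columba and Carpinus is the node subtending (((Columba,Arabidopsis),Candida),((Carpinus,Ateles),(Taxidea,Bombus))).
That clade contains 7 terminal taxa: Arabidopsis, Ateles, Bombus, Candida, Carpinus, Columba, Taxidea.

7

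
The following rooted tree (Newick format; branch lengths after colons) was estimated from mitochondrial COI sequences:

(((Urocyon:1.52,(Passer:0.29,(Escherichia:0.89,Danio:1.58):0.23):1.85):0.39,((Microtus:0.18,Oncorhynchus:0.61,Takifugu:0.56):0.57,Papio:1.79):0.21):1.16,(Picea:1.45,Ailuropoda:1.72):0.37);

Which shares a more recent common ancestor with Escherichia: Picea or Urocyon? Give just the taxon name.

The MRCA of Escherichia and Urocyon subtends (Urocyon,(Passer,(Escherichia,Danio))) (4 taxa).
The MRCA of Escherichia and Picea is the root, subtending the entire tree (10 taxa).
The first is nested inside the second, so Escherichia shares a more recent common ancestor with Urocyon.

Urocyon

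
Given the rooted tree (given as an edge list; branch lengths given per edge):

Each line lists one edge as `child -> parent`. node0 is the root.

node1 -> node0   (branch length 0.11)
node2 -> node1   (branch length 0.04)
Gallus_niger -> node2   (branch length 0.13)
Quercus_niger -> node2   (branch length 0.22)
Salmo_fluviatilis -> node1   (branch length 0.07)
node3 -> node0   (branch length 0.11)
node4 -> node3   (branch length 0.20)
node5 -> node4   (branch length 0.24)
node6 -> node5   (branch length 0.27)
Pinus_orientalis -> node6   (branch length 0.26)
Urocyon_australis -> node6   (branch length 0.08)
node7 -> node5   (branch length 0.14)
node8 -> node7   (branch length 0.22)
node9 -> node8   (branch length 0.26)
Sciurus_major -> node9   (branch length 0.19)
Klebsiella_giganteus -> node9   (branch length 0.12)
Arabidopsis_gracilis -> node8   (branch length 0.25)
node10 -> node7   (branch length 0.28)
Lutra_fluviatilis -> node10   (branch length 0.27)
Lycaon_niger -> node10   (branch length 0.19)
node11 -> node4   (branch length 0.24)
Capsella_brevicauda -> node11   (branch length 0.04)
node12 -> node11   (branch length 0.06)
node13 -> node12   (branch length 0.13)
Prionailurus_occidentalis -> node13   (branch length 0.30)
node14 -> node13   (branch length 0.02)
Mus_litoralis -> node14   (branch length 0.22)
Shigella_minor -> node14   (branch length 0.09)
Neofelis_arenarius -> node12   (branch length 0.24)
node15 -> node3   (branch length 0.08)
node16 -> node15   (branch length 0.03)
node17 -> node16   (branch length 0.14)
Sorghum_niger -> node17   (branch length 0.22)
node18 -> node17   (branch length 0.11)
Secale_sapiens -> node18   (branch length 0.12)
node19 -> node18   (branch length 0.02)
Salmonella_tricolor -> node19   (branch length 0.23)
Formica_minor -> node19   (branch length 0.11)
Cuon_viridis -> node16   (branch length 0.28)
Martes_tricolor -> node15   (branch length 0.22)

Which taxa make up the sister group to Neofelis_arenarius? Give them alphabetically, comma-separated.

Neofelis_arenarius attaches to the tree at the node subtending ((Prionailurus_occidentalis,(Mus_litoralis,Shigella_minor)),Neofelis_arenarius).
The other lineage descending from that same node — the sister group — is (Prionailurus_occidentalis,(Mus_litoralis,Shigella_minor)); its 3 tips in alphabetical order are the answer.

Mus_litoralis, Prionailurus_occidentalis, Shigella_minor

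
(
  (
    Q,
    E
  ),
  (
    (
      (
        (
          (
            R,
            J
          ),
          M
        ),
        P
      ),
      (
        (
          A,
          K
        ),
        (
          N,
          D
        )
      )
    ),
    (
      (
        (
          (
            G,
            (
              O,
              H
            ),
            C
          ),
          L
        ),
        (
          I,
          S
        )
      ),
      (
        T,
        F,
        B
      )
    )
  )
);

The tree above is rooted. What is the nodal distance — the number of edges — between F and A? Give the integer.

The MRCA of F and A is the node subtending (((((R,J),M),P),((A,K),(N,D))),((((G,(O,H),C),L),(I,S)),(T,F,B))).
From F up to that node: 3 branches. From A up to the same node: 4 branches. Total: 3 + 4 = 7.

7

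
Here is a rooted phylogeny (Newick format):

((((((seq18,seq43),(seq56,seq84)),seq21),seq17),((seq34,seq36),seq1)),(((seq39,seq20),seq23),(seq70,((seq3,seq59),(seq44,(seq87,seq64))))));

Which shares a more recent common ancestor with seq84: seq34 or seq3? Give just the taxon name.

The MRCA of seq84 and seq34 subtends (((((seq18,seq43),(seq56,seq84)),seq21),seq17),((seq34,seq36),seq1)) (9 taxa).
The MRCA of seq84 and seq3 is the root, subtending the entire tree (18 taxa).
The first is nested inside the second, so seq84 shares a more recent common ancestor with seq34.

seq34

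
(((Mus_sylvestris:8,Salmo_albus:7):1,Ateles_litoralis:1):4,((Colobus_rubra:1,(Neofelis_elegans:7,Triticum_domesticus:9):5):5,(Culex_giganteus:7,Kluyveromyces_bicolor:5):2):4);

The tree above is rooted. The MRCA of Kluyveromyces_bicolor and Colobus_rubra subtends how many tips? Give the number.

The MRCA of Kluyveromyces_bicolor and Colobus_rubra is the node subtending ((Colobus_rubra,(Neofelis_elegans,Triticum_domesticus)),(Culex_giganteus,Kluyveromyces_bicolor)).
That clade contains 5 terminal taxa: Colobus_rubra, Culex_giganteus, Kluyveromyces_bicolor, Neofelis_elegans, Triticum_domesticus.

5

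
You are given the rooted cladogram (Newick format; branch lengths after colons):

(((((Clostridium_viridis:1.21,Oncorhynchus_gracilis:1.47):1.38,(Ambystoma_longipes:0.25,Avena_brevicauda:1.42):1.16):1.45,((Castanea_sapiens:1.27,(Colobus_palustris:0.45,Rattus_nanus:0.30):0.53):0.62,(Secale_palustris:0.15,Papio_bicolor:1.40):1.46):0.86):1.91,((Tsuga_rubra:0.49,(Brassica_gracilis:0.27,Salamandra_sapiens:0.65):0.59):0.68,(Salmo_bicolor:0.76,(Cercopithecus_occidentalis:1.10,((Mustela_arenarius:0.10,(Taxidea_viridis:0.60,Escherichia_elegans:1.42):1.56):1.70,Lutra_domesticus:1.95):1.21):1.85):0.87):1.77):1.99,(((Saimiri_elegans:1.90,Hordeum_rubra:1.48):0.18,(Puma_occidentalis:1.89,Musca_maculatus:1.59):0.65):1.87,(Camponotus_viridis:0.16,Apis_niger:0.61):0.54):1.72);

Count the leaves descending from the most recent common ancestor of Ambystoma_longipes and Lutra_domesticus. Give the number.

The MRCA of Ambystoma_longipes and Lutra_domesticus is the node subtending ((((Clostridium_viridis,Oncorhynchus_gracilis),(Ambystoma_longipes,Avena_brevicauda)),((Castanea_sapiens,(Colobus_palustris,Rattus_nanus)),(Secale_palustris,Papio_bicolor))),((Tsuga_rubra,(Brassica_gracilis,Salamandra_sapiens)),(Salmo_bicolor,(Cercopithecus_occidentalis,((Mustela_arenarius,(Taxidea_viridis,Escherichia_elegans)),Lutra_domesticus))))).
That clade contains 18 terminal taxa: Ambystoma_longipes, Avena_brevicauda, Brassica_gracilis, Castanea_sapiens, Cercopithecus_occidentalis, Clostridium_viridis, Colobus_palustris, Escherichia_elegans, Lutra_domesticus, Mustela_arenarius, Oncorhynchus_gracilis, Papio_bicolor, Rattus_nanus, Salamandra_sapiens, Salmo_bicolor, Secale_palustris, Taxidea_viridis, Tsuga_rubra.

18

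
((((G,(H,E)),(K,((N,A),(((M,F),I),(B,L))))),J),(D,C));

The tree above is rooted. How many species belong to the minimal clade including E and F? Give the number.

The MRCA of E and F is the node subtending ((G,(H,E)),(K,((N,A),(((M,F),I),(B,L))))).
That clade contains 11 terminal taxa: A, B, E, F, G, H, I, K, L, M, N.

11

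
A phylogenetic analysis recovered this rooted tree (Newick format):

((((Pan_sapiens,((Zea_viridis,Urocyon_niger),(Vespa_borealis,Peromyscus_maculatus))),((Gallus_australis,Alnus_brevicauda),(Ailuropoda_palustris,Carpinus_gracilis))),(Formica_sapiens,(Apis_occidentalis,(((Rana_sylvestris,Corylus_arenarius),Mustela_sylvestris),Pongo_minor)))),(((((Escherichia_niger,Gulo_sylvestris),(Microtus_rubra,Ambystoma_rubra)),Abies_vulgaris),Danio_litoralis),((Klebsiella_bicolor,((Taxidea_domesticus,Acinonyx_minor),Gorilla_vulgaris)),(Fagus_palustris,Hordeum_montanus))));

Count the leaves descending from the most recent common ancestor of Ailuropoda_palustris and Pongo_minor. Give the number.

The MRCA of Ailuropoda_palustris and Pongo_minor is the node subtending (((Pan_sapiens,((Zea_viridis,Urocyon_niger),(Vespa_borealis,Peromyscus_maculatus))),((Gallus_australis,Alnus_brevicauda),(Ailuropoda_palustris,Carpinus_gracilis))),(Formica_sapiens,(Apis_occidentalis,(((Rana_sylvestris,Corylus_arenarius),Mustela_sylvestris),Pongo_minor)))).
That clade contains 15 terminal taxa: Ailuropoda_palustris, Alnus_brevicauda, Apis_occidentalis, Carpinus_gracilis, Corylus_arenarius, Formica_sapiens, Gallus_australis, Mustela_sylvestris, Pan_sapiens, Peromyscus_maculatus, Pongo_minor, Rana_sylvestris, Urocyon_niger, Vespa_borealis, Zea_viridis.

15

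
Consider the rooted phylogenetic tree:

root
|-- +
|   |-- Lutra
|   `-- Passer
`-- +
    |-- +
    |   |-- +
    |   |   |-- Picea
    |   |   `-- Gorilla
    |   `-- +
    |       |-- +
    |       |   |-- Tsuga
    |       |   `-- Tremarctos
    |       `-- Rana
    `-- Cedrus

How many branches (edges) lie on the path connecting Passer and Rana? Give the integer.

6

The MRCA of Passer and Rana is the root of the tree.
From Passer up to that node: 2 branches. From Rana up to the same node: 4 branches. Total: 2 + 4 = 6.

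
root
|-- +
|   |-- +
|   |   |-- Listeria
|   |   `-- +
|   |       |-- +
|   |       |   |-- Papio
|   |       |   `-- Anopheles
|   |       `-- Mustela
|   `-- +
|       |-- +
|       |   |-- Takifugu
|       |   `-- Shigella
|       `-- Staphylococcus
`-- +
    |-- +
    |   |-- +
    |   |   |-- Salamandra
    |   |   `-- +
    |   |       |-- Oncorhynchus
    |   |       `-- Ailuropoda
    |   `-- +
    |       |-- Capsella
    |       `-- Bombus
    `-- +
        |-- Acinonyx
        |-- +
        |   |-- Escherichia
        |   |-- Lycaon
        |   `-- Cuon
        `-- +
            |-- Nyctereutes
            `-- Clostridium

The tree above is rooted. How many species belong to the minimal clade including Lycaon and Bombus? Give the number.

11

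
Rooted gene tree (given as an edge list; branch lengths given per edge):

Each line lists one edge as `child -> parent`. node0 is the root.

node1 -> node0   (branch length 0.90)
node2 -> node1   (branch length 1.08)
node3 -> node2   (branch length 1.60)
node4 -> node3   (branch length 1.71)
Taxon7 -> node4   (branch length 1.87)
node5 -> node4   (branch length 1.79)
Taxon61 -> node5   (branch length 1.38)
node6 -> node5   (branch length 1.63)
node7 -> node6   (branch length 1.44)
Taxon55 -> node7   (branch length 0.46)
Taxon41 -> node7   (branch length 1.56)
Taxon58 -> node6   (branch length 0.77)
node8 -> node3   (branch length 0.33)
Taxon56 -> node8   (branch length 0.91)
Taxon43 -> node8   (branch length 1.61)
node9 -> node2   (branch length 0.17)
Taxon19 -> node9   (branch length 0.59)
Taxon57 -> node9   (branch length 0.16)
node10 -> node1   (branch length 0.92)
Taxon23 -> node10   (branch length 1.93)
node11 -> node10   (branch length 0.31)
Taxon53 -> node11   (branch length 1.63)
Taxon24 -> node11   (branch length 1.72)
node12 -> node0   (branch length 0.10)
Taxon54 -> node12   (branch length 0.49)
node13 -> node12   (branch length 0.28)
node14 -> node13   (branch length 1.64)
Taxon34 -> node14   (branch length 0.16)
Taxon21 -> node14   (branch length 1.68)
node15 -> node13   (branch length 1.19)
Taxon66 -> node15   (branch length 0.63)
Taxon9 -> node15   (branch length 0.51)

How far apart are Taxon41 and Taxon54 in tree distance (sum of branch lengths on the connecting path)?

The path runs Taxon41 → … → MRCA → … → Taxon54; the MRCA is the root of the tree.
Branch lengths along that path: 1.56 + 1.44 + 1.63 + 1.79 + 1.71 + 1.60 + 1.08 + 0.90 + 0.10 + 0.49 = 12.30.

12.30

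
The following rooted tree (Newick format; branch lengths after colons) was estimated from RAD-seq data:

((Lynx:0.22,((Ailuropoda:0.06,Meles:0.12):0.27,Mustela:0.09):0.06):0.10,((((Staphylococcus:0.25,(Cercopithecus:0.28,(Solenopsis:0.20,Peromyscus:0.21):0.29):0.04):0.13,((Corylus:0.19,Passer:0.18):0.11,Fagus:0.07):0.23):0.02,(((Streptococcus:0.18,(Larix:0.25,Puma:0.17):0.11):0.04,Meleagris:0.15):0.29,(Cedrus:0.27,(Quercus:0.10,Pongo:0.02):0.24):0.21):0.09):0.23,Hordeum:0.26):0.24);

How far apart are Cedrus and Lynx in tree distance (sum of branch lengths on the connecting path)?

The path runs Cedrus → … → MRCA → … → Lynx; the MRCA is the root of the tree.
Branch lengths along that path: 0.27 + 0.21 + 0.09 + 0.23 + 0.24 + 0.10 + 0.22 = 1.36.

1.36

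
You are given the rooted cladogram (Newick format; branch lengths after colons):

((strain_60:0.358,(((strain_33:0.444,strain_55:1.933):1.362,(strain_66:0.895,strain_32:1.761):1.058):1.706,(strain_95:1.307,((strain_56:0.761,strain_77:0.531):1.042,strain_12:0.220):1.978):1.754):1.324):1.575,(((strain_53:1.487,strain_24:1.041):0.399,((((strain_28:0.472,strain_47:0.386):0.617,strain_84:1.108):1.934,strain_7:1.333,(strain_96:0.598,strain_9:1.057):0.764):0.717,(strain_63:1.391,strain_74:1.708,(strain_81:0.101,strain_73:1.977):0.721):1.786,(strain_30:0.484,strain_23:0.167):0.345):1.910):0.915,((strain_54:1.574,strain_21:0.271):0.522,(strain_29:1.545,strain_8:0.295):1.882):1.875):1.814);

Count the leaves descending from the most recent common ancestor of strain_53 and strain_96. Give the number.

The MRCA of strain_53 and strain_96 is the node subtending ((strain_53,strain_24),((((strain_28,strain_47),strain_84),strain_7,(strain_96,strain_9)),(strain_63,strain_74,(strain_81,strain_73)),(strain_30,strain_23))).
That clade contains 14 terminal taxa: strain_23, strain_24, strain_28, strain_30, strain_47, strain_53, strain_63, strain_7, strain_73, strain_74, strain_81, strain_84, strain_9, strain_96.

14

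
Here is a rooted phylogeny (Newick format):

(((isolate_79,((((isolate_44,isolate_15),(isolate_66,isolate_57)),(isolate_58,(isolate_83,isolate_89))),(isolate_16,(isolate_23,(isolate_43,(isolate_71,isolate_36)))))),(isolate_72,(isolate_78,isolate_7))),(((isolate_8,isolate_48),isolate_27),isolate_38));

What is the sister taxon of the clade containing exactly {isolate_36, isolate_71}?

isolate_43

The clade containing exactly {isolate_36, isolate_71} attaches to the tree at the node subtending (isolate_43,(isolate_71,isolate_36)).
The other lineage descending from that same node — the sister group — is the single tip isolate_43.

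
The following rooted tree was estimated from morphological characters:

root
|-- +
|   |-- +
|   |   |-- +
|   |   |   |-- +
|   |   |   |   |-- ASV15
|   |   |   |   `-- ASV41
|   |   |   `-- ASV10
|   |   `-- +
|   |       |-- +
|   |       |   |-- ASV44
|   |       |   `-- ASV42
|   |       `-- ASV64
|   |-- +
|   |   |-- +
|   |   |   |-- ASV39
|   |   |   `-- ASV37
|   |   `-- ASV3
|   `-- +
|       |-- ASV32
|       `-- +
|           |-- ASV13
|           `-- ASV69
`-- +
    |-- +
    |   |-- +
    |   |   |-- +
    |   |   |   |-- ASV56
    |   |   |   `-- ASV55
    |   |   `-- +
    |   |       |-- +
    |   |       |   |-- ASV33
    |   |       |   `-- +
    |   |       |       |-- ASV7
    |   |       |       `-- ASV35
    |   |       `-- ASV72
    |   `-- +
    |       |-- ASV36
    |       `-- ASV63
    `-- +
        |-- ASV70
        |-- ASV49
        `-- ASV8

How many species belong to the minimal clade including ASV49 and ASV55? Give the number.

11

The MRCA of ASV49 and ASV55 is the node subtending ((((ASV56,ASV55),((ASV33,(ASV7,ASV35)),ASV72)),(ASV36,ASV63)),(ASV70,ASV49,ASV8)).
That clade contains 11 terminal taxa: ASV33, ASV35, ASV36, ASV49, ASV55, ASV56, ASV63, ASV7, ASV70, ASV72, ASV8.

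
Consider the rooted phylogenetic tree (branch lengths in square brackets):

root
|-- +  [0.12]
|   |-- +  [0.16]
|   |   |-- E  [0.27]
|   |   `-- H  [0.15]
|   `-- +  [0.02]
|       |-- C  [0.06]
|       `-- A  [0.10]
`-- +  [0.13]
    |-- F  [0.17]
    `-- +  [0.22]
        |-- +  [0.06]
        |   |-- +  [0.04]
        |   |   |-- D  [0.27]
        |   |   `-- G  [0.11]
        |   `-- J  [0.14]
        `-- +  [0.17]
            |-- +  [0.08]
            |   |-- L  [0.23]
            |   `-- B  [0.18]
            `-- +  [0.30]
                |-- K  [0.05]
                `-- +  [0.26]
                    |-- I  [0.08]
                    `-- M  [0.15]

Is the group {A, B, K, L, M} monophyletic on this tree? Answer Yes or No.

No

The MRCA of the listed taxa is the root, so the smallest clade containing them is the whole tree.
That clade also contains C, D, E, F, G, H, I, J, which are not in the proposed group, so the group is not monophyletic.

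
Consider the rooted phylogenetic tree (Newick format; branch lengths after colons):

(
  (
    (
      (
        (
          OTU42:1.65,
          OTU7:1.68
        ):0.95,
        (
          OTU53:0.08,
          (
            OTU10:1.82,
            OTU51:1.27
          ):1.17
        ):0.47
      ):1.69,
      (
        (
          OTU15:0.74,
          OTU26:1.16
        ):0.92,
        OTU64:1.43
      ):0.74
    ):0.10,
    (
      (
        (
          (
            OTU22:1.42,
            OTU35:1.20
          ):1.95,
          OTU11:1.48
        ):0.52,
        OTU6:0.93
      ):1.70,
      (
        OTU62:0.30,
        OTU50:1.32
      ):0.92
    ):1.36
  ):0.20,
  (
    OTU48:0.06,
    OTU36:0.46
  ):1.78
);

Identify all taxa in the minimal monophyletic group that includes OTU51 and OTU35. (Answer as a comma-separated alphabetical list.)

OTU10, OTU11, OTU15, OTU22, OTU26, OTU35, OTU42, OTU50, OTU51, OTU53, OTU6, OTU62, OTU64, OTU7

Tracing OTU51: it sits inside (OTU10,OTU51).
Tracing OTU35: it sits inside (OTU22,OTU35).
The smallest clade enclosing both is ((((OTU42,OTU7),(OTU53,(OTU10,OTU51))),((OTU15,OTU26),OTU64)),((((OTU22,OTU35),OTU11),OTU6),(OTU62,OTU50))); the answer is its 14 terminal taxa in alphabetical order.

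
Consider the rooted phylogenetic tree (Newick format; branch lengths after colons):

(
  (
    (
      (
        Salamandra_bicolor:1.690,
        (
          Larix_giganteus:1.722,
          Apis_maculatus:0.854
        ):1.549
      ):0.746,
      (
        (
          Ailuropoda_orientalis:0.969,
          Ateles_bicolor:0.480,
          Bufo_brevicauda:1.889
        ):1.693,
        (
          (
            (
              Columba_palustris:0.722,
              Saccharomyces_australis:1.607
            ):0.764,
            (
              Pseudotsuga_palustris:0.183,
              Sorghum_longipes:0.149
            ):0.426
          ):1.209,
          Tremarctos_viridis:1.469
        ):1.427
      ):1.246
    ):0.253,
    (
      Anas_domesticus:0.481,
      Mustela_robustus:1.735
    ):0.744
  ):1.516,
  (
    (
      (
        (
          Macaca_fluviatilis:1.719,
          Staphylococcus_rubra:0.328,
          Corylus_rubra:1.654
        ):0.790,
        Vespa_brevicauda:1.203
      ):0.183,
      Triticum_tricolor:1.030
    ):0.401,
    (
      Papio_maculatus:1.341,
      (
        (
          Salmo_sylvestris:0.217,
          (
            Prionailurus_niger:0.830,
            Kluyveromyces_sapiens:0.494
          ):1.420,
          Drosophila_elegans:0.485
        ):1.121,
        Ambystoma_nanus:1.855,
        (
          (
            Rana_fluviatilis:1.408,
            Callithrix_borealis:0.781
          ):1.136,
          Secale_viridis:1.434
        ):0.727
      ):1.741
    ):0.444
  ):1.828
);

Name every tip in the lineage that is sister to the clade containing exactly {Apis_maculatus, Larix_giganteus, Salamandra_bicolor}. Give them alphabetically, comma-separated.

The clade containing exactly {Apis_maculatus, Larix_giganteus, Salamandra_bicolor} attaches to the tree at the node subtending ((Salamandra_bicolor,(Larix_giganteus,Apis_maculatus)),((Ailuropoda_orientalis,Ateles_bicolor,Bufo_brevicauda),(((Columba_palustris,Saccharomyces_australis),(Pseudotsuga_palustris,Sorghum_longipes)),Tremarctos_viridis))).
The other lineage descending from that same node — the sister group — is ((Ailuropoda_orientalis,Ateles_bicolor,Bufo_brevicauda),(((Columba_palustris,Saccharomyces_australis),(Pseudotsuga_palustris,Sorghum_longipes)),Tremarctos_viridis)); its 8 tips in alphabetical order are the answer.

Ailuropoda_orientalis, Ateles_bicolor, Bufo_brevicauda, Columba_palustris, Pseudotsuga_palustris, Saccharomyces_australis, Sorghum_longipes, Tremarctos_viridis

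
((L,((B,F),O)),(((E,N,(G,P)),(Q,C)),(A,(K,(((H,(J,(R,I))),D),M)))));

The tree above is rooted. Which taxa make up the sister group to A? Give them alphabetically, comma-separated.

A attaches to the tree at the node subtending (A,(K,(((H,(J,(R,I))),D),M))).
The other lineage descending from that same node — the sister group — is (K,(((H,(J,(R,I))),D),M)); its 7 tips in alphabetical order are the answer.

D, H, I, J, K, M, R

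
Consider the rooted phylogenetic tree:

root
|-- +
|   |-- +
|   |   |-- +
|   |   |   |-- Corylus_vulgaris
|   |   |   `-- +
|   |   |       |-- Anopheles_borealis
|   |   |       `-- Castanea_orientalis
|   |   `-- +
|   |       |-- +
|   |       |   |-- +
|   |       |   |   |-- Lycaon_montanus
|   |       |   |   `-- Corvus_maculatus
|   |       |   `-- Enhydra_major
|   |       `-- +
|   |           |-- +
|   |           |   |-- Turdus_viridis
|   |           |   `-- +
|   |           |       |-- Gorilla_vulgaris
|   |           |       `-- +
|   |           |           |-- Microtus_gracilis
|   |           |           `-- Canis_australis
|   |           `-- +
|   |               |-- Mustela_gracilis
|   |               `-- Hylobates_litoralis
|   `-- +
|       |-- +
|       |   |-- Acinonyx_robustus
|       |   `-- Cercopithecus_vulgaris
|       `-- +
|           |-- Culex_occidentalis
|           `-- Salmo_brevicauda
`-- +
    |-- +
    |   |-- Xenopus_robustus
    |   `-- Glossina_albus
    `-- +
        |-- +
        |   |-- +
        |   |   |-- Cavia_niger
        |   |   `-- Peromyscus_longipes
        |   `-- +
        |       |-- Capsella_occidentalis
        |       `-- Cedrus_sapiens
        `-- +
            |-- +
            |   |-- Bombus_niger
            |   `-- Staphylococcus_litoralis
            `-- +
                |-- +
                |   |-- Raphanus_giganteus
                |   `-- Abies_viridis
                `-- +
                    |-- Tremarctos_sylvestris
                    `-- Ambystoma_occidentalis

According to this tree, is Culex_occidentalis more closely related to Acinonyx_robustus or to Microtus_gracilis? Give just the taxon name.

The MRCA of Culex_occidentalis and Acinonyx_robustus subtends ((Acinonyx_robustus,Cercopithecus_vulgaris),(Culex_occidentalis,Salmo_brevicauda)) (4 taxa).
The MRCA of Culex_occidentalis and Microtus_gracilis subtends (((Corylus_vulgaris,(Anopheles_borealis,Castanea_orientalis)),(((Lycaon_montanus,Corvus_maculatus),Enhydra_major),((Turdus_viridis,(Gorilla_vulgaris,(Microtus_gracilis,Canis_australis))),(Mustela_gracilis,Hylobates_litoralis)))),((Acinonyx_robustus,Cercopithecus_vulgaris),(Culex_occidentalis,Salmo_brevicauda))) (16 taxa).
The first is nested inside the second, so Culex_occidentalis shares a more recent common ancestor with Acinonyx_robustus.

Acinonyx_robustus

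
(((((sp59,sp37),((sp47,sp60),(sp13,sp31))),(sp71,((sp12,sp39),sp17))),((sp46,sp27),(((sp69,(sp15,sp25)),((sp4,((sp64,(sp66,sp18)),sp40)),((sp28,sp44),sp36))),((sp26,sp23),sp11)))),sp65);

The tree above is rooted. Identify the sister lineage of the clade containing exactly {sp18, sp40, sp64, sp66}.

The clade containing exactly {sp18, sp40, sp64, sp66} attaches to the tree at the node subtending (sp4,((sp64,(sp66,sp18)),sp40)).
The other lineage descending from that same node — the sister group — is the single tip sp4.

sp4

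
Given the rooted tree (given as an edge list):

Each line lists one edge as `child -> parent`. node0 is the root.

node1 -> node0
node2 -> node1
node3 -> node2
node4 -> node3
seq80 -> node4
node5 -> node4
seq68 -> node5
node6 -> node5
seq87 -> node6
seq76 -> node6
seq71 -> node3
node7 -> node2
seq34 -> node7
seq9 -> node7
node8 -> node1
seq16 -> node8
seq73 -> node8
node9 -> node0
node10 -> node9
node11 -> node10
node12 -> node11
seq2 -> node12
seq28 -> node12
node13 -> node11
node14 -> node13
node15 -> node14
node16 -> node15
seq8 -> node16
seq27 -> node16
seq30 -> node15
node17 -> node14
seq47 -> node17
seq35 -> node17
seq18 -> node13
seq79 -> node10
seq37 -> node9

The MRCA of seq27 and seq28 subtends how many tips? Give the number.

The MRCA of seq27 and seq28 is the node subtending ((seq2,seq28),((((seq8,seq27),seq30),(seq47,seq35)),seq18)).
That clade contains 8 terminal taxa: seq18, seq2, seq27, seq28, seq30, seq35, seq47, seq8.

8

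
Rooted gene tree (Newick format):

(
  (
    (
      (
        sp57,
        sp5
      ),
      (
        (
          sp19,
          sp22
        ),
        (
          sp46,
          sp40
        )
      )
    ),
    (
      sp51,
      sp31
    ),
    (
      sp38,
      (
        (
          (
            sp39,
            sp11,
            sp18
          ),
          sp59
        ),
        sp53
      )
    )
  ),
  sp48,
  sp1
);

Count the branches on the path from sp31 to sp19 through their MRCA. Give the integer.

6

The MRCA of sp31 and sp19 is the node subtending (((sp57,sp5),((sp19,sp22),(sp46,sp40))),(sp51,sp31),(sp38,(((sp39,sp11,sp18),sp59),sp53))).
From sp31 up to that node: 2 branches. From sp19 up to the same node: 4 branches. Total: 2 + 4 = 6.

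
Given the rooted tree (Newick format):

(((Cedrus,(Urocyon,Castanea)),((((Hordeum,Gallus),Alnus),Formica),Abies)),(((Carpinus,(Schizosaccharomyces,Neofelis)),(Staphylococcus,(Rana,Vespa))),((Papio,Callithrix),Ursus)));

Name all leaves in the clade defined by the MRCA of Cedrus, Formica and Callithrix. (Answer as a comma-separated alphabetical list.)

Tracing Cedrus: it sits inside (Cedrus,(Urocyon,Castanea)).
Tracing Formica: it sits inside (((Hordeum,Gallus),Alnus),Formica).
Tracing Callithrix: it sits inside (Papio,Callithrix).
The smallest clade enclosing all 3 is the whole tree (their MRCA is the root), so the answer is all 17 tips in alphabetical order.

Abies, Alnus, Callithrix, Carpinus, Castanea, Cedrus, Formica, Gallus, Hordeum, Neofelis, Papio, Rana, Schizosaccharomyces, Staphylococcus, Urocyon, Ursus, Vespa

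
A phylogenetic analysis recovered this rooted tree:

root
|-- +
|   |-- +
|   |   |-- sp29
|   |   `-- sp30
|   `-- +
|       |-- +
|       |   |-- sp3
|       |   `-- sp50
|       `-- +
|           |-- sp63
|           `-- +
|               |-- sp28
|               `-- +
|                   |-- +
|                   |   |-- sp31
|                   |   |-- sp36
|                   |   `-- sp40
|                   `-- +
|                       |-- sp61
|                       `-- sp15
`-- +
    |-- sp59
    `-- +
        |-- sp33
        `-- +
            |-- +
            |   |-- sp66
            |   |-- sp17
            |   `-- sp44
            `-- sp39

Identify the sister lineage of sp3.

sp3 attaches to the tree at the node subtending (sp3,sp50).
The other lineage descending from that same node — the sister group — is the single tip sp50.

sp50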